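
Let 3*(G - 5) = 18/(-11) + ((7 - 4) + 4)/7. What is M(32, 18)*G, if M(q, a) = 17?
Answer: 2686/33 ≈ 81.394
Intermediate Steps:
G = 158/33 (G = 5 + (18/(-11) + ((7 - 4) + 4)/7)/3 = 5 + (18*(-1/11) + (3 + 4)*(⅐))/3 = 5 + (-18/11 + 7*(⅐))/3 = 5 + (-18/11 + 1)/3 = 5 + (⅓)*(-7/11) = 5 - 7/33 = 158/33 ≈ 4.7879)
M(32, 18)*G = 17*(158/33) = 2686/33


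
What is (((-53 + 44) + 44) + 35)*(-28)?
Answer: -1960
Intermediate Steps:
(((-53 + 44) + 44) + 35)*(-28) = ((-9 + 44) + 35)*(-28) = (35 + 35)*(-28) = 70*(-28) = -1960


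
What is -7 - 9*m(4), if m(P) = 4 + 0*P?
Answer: -43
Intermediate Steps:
m(P) = 4 (m(P) = 4 + 0 = 4)
-7 - 9*m(4) = -7 - 9*4 = -7 - 36 = -43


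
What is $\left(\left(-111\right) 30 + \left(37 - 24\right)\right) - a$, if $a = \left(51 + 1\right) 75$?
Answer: $-7217$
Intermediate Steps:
$a = 3900$ ($a = 52 \cdot 75 = 3900$)
$\left(\left(-111\right) 30 + \left(37 - 24\right)\right) - a = \left(\left(-111\right) 30 + \left(37 - 24\right)\right) - 3900 = \left(-3330 + 13\right) - 3900 = -3317 - 3900 = -7217$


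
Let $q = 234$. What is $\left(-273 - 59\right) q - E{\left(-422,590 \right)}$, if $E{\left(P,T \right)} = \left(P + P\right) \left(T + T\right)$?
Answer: $918232$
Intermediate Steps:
$E{\left(P,T \right)} = 4 P T$ ($E{\left(P,T \right)} = 2 P 2 T = 4 P T$)
$\left(-273 - 59\right) q - E{\left(-422,590 \right)} = \left(-273 - 59\right) 234 - 4 \left(-422\right) 590 = \left(-332\right) 234 - -995920 = -77688 + 995920 = 918232$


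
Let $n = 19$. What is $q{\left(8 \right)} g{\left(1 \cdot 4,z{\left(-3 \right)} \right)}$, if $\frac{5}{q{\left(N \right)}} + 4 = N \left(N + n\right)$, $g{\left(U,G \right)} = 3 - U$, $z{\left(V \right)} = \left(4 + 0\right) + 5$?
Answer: $- \frac{5}{212} \approx -0.023585$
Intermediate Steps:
$z{\left(V \right)} = 9$ ($z{\left(V \right)} = 4 + 5 = 9$)
$q{\left(N \right)} = \frac{5}{-4 + N \left(19 + N\right)}$ ($q{\left(N \right)} = \frac{5}{-4 + N \left(N + 19\right)} = \frac{5}{-4 + N \left(19 + N\right)}$)
$q{\left(8 \right)} g{\left(1 \cdot 4,z{\left(-3 \right)} \right)} = \frac{5}{-4 + 8^{2} + 19 \cdot 8} \left(3 - 1 \cdot 4\right) = \frac{5}{-4 + 64 + 152} \left(3 - 4\right) = \frac{5}{212} \left(3 - 4\right) = 5 \cdot \frac{1}{212} \left(-1\right) = \frac{5}{212} \left(-1\right) = - \frac{5}{212}$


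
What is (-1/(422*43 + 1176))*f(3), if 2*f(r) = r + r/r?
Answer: -1/9661 ≈ -0.00010351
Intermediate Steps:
f(r) = 1/2 + r/2 (f(r) = (r + r/r)/2 = (r + 1)/2 = (1 + r)/2 = 1/2 + r/2)
(-1/(422*43 + 1176))*f(3) = (-1/(422*43 + 1176))*(1/2 + (1/2)*3) = (-1/(18146 + 1176))*(1/2 + 3/2) = -1/19322*2 = -1/9661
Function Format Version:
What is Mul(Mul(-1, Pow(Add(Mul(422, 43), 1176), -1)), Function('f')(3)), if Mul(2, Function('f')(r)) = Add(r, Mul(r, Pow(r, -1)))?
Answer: Rational(-1, 9661) ≈ -0.00010351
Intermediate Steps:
Function('f')(r) = Add(Rational(1, 2), Mul(Rational(1, 2), r)) (Function('f')(r) = Mul(Rational(1, 2), Add(r, Mul(r, Pow(r, -1)))) = Mul(Rational(1, 2), Add(r, 1)) = Mul(Rational(1, 2), Add(1, r)) = Add(Rational(1, 2), Mul(Rational(1, 2), r)))
Mul(Mul(-1, Pow(Add(Mul(422, 43), 1176), -1)), Function('f')(3)) = Mul(Mul(-1, Pow(Add(Mul(422, 43), 1176), -1)), Add(Rational(1, 2), Mul(Rational(1, 2), 3))) = Mul(Mul(-1, Pow(Add(18146, 1176), -1)), Add(Rational(1, 2), Rational(3, 2))) = Mul(Mul(-1, Pow(19322, -1)), 2) = Mul(Mul(-1, Rational(1, 19322)), 2) = Mul(Rational(-1, 19322), 2) = Rational(-1, 9661)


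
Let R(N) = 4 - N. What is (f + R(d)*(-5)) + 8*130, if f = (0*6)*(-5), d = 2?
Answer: 1030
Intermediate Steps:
f = 0 (f = 0*(-5) = 0)
(f + R(d)*(-5)) + 8*130 = (0 + (4 - 1*2)*(-5)) + 8*130 = (0 + (4 - 2)*(-5)) + 1040 = (0 + 2*(-5)) + 1040 = (0 - 10) + 1040 = -10 + 1040 = 1030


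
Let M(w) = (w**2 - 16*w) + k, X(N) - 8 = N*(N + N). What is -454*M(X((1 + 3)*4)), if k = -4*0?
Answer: -118984320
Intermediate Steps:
k = 0
X(N) = 8 + 2*N**2 (X(N) = 8 + N*(N + N) = 8 + N*(2*N) = 8 + 2*N**2)
M(w) = w**2 - 16*w (M(w) = (w**2 - 16*w) + 0 = w**2 - 16*w)
-454*M(X((1 + 3)*4)) = -454*(8 + 2*((1 + 3)*4)**2)*(-16 + (8 + 2*((1 + 3)*4)**2)) = -454*(8 + 2*(4*4)**2)*(-16 + (8 + 2*(4*4)**2)) = -454*(8 + 2*16**2)*(-16 + (8 + 2*16**2)) = -454*(8 + 2*256)*(-16 + (8 + 2*256)) = -454*(8 + 512)*(-16 + (8 + 512)) = -236080*(-16 + 520) = -236080*504 = -454*262080 = -118984320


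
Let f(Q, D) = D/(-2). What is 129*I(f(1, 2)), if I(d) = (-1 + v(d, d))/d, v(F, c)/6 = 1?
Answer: -645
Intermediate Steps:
v(F, c) = 6 (v(F, c) = 6*1 = 6)
f(Q, D) = -D/2 (f(Q, D) = D*(-1/2) = -D/2)
I(d) = 5/d (I(d) = (-1 + 6)/d = 5/d)
129*I(f(1, 2)) = 129*(5/((-1/2*2))) = 129*(5/(-1)) = 129*(5*(-1)) = 129*(-5) = -645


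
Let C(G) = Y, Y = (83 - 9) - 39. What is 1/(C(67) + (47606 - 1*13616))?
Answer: 1/34025 ≈ 2.9390e-5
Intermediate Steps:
Y = 35 (Y = 74 - 39 = 35)
C(G) = 35
1/(C(67) + (47606 - 1*13616)) = 1/(35 + (47606 - 1*13616)) = 1/(35 + (47606 - 13616)) = 1/(35 + 33990) = 1/34025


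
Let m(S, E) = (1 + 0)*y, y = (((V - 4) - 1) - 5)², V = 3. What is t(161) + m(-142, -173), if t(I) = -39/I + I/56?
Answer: 66503/1288 ≈ 51.633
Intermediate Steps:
y = 49 (y = (((3 - 4) - 1) - 5)² = ((-1 - 1) - 5)² = (-2 - 5)² = (-7)² = 49)
t(I) = -39/I + I/56 (t(I) = -39/I + I*(1/56) = -39/I + I/56)
m(S, E) = 49 (m(S, E) = (1 + 0)*49 = 1*49 = 49)
t(161) + m(-142, -173) = (-39/161 + (1/56)*161) + 49 = (-39*1/161 + 23/8) + 49 = (-39/161 + 23/8) + 49 = 3391/1288 + 49 = 66503/1288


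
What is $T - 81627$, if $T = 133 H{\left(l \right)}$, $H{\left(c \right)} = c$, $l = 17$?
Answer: $-79366$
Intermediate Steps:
$T = 2261$ ($T = 133 \cdot 17 = 2261$)
$T - 81627 = 2261 - 81627 = -79366$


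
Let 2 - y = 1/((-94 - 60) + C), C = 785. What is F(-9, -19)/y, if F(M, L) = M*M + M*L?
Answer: 159012/1261 ≈ 126.10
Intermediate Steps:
F(M, L) = M² + L*M
y = 1261/631 (y = 2 - 1/((-94 - 60) + 785) = 2 - 1/(-154 + 785) = 2 - 1/631 = 1261/631 ≈ 1.9984)
F(-9, -19)/y = (-9*(-19 - 9))/(1261/631) = -9*(-28)*(631/1261) = 252*(631/1261) = 159012/1261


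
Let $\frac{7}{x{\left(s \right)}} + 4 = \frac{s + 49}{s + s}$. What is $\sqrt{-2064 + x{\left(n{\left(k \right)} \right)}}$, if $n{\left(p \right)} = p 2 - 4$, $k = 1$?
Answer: $\frac{2 i \sqrt{4645}}{3} \approx 45.436 i$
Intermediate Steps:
$n{\left(p \right)} = -4 + 2 p$ ($n{\left(p \right)} = 2 p - 4 = -4 + 2 p$)
$x{\left(s \right)} = \frac{7}{-4 + \frac{49 + s}{2 s}}$ ($x{\left(s \right)} = \frac{7}{-4 + \frac{s + 49}{s + s}} = \frac{7}{-4 + \frac{49 + s}{2 s}}$)
$\sqrt{-2064 + x{\left(n{\left(k \right)} \right)}} = \sqrt{-2064 - \frac{2 \left(-4 + 2 \cdot 1\right)}{-7 + \left(-4 + 2 \cdot 1\right)}} = \sqrt{-2064 - \frac{2 \left(-4 + 2\right)}{-7 + \left(-4 + 2\right)}} = \sqrt{-2064 - - \frac{4}{-7 - 2}} = \sqrt{-2064 - - \frac{4}{-9}} = \sqrt{-2064 - \left(-4\right) \left(- \frac{1}{9}\right)} = \sqrt{-2064 - \frac{4}{9}} = \sqrt{- \frac{18580}{9}} = \frac{2 i \sqrt{4645}}{3}$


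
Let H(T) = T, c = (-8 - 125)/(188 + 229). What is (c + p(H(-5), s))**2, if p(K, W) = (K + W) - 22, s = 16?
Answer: 22278400/173889 ≈ 128.12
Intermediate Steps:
c = -133/417 ≈ -0.31894
p(K, W) = -22 + K + W
(c + p(H(-5), s))**2 = (-133/417 + (-22 - 5 + 16))**2 = (-133/417 - 11)**2 = (-4720/417)**2 = 22278400/173889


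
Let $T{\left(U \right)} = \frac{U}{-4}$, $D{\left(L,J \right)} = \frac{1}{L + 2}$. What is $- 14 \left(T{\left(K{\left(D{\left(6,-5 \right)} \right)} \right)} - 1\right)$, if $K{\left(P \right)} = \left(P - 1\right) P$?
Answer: $\frac{1743}{128} \approx 13.617$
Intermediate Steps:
$D{\left(L,J \right)} = \frac{1}{2 + L}$
$K{\left(P \right)} = P \left(-1 + P\right)$ ($K{\left(P \right)} = \left(-1 + P\right) P = P \left(-1 + P\right)$)
$T{\left(U \right)} = - \frac{U}{4}$ ($T{\left(U \right)} = U \left(- \frac{1}{4}\right) = - \frac{U}{4}$)
$- 14 \left(T{\left(K{\left(D{\left(6,-5 \right)} \right)} \right)} - 1\right) = - 14 \left(- \frac{\frac{1}{2 + 6} \left(-1 + \frac{1}{2 + 6}\right)}{4} - 1\right) = - 14 \left(- \frac{\frac{1}{8} \left(-1 + \frac{1}{8}\right)}{4} - 1\right) = - 14 \left(- \frac{\frac{1}{8} \left(- \frac{7}{8}\right)}{4} - 1\right) = - 14 \left(\left(- \frac{1}{4}\right) \left(- \frac{7}{64}\right) - 1\right) = - 14 \left(\frac{7}{256} - 1\right) = \left(-14\right) \left(- \frac{249}{256}\right) = \frac{1743}{128}$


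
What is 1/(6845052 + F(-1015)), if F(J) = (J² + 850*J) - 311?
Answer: 1/7012216 ≈ 1.4261e-7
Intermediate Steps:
F(J) = -311 + J² + 850*J
1/(6845052 + F(-1015)) = 1/(6845052 + (-311 + (-1015)² + 850*(-1015))) = 1/(6845052 + (-311 + 1030225 - 862750)) = 1/(6845052 + 167164) = 1/7012216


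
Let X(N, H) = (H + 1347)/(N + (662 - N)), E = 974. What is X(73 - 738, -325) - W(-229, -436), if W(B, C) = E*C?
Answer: 140564295/331 ≈ 4.2467e+5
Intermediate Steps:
X(N, H) = 1347/662 + H/662 (X(N, H) = (1347 + H)/662 = (1347 + H)*(1/662) = 1347/662 + H/662)
W(B, C) = 974*C
X(73 - 738, -325) - W(-229, -436) = (1347/662 + (1/662)*(-325)) - 974*(-436) = (1347/662 - 325/662) - 1*(-424664) = 511/331 + 424664 = 140564295/331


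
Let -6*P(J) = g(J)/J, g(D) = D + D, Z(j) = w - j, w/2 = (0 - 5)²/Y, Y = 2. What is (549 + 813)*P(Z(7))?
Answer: -454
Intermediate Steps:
w = 25 (w = 2*((0 - 5)²/2) = 2*((-5)²*(½)) = 2*(25*(½)) = 2*(25/2) = 25)
Z(j) = 25 - j
g(D) = 2*D
P(J) = -⅓ (P(J) = -2*J/(6*J) = -⅙*2 = -⅓)
(549 + 813)*P(Z(7)) = (549 + 813)*(-⅓) = 1362*(-⅓) = -454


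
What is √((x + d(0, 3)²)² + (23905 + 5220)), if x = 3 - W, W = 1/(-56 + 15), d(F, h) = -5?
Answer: √50279326/41 ≈ 172.95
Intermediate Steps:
W = -1/41 (W = 1/(-41) = -1/41 ≈ -0.024390)
x = 124/41 (x = 3 - 1*(-1/41) = 3 + 1/41 = 124/41 ≈ 3.0244)
√((x + d(0, 3)²)² + (23905 + 5220)) = √((124/41 + (-5)²)² + (23905 + 5220)) = √((124/41 + 25)² + 29125) = √((1149/41)² + 29125) = √(1320201/1681 + 29125) = √(50279326/1681) = √50279326/41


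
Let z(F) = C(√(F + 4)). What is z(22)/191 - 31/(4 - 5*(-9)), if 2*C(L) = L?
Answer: -31/49 + √26/382 ≈ -0.61930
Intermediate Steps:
C(L) = L/2
z(F) = √(4 + F)/2 (z(F) = √(F + 4)/2 = √(4 + F)/2)
z(22)/191 - 31/(4 - 5*(-9)) = (√(4 + 22)/2)/191 - 31/(4 - 5*(-9)) = (√26/2)*(1/191) - 31/(4 + 45) = √26/382 - 31/49 = -31/49 + √26/382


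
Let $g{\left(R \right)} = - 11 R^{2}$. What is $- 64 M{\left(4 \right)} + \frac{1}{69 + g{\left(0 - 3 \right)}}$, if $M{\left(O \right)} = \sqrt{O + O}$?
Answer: $- \frac{1}{30} - 128 \sqrt{2} \approx -181.05$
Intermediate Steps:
$M{\left(O \right)} = \sqrt{2} \sqrt{O}$ ($M{\left(O \right)} = \sqrt{2 O} = \sqrt{2} \sqrt{O}$)
$- 64 M{\left(4 \right)} + \frac{1}{69 + g{\left(0 - 3 \right)}} = - 64 \sqrt{2} \sqrt{4} + \frac{1}{69 - 11 \left(0 - 3\right)^{2}} = - 64 \sqrt{2} \cdot 2 + \frac{1}{69 - 11 \left(-3\right)^{2}} = - 64 \cdot 2 \sqrt{2} + \frac{1}{69 - 99} = - 128 \sqrt{2} + \frac{1}{69 - 99} = - 128 \sqrt{2} + \frac{1}{-30} = - 128 \sqrt{2} - \frac{1}{30} = - \frac{1}{30} - 128 \sqrt{2}$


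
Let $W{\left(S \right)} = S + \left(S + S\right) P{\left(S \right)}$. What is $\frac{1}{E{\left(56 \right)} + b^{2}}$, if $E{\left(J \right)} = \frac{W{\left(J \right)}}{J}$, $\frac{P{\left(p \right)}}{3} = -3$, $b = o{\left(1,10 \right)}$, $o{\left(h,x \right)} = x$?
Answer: $\frac{1}{83} \approx 0.012048$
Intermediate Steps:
$b = 10$
$P{\left(p \right)} = -9$ ($P{\left(p \right)} = 3 \left(-3\right) = -9$)
$W{\left(S \right)} = - 17 S$ ($W{\left(S \right)} = S + \left(S + S\right) \left(-9\right) = S + 2 S \left(-9\right) = S - 18 S = - 17 S$)
$E{\left(J \right)} = -17$ ($E{\left(J \right)} = \frac{\left(-17\right) J}{J} = -17$)
$\frac{1}{E{\left(56 \right)} + b^{2}} = \frac{1}{-17 + 10^{2}} = \frac{1}{-17 + 100} = \frac{1}{83}$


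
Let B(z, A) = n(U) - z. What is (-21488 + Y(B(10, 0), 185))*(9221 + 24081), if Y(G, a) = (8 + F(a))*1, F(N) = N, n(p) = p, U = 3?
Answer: -709166090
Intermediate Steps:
B(z, A) = 3 - z
Y(G, a) = 8 + a (Y(G, a) = (8 + a)*1 = 8 + a)
(-21488 + Y(B(10, 0), 185))*(9221 + 24081) = (-21488 + (8 + 185))*(9221 + 24081) = (-21488 + 193)*33302 = -21295*33302 = -709166090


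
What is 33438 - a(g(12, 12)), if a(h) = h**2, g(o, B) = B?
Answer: 33294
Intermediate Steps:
33438 - a(g(12, 12)) = 33438 - 1*12**2 = 33438 - 1*144 = 33438 - 144 = 33294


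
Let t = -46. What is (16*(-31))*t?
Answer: 22816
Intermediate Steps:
(16*(-31))*t = (16*(-31))*(-46) = -496*(-46) = 22816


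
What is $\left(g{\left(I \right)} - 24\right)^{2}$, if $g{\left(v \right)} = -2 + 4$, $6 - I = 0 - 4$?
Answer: $484$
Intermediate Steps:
$I = 10$ ($I = 6 - \left(0 - 4\right) = 6 - -4 = 6 + 4 = 10$)
$g{\left(v \right)} = 2$
$\left(g{\left(I \right)} - 24\right)^{2} = \left(2 - 24\right)^{2} = \left(-22\right)^{2} = 484$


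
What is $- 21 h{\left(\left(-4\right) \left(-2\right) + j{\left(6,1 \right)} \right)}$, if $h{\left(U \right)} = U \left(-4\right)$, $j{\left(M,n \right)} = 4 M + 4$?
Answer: $3024$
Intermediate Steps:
$j{\left(M,n \right)} = 4 + 4 M$
$h{\left(U \right)} = - 4 U$
$- 21 h{\left(\left(-4\right) \left(-2\right) + j{\left(6,1 \right)} \right)} = - 21 \left(- 4 \left(\left(-4\right) \left(-2\right) + \left(4 + 4 \cdot 6\right)\right)\right) = - 21 \left(- 4 \left(8 + \left(4 + 24\right)\right)\right) = - 21 \left(- 4 \left(8 + 28\right)\right) = - 21 \left(\left(-4\right) 36\right) = \left(-21\right) \left(-144\right) = 3024$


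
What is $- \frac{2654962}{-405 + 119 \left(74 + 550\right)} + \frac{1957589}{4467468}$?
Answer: $- \frac{1301820874553}{36658553252} \approx -35.512$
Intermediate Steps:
$- \frac{2654962}{-405 + 119 \left(74 + 550\right)} + \frac{1957589}{4467468} = - \frac{2654962}{-405 + 119 \cdot 624} + 1957589 \cdot \frac{1}{4467468} = - \frac{2654962}{-405 + 74256} + \frac{1957589}{4467468} = - \frac{2654962}{73851} + \frac{1957589}{4467468} = - \frac{1301820874553}{36658553252}$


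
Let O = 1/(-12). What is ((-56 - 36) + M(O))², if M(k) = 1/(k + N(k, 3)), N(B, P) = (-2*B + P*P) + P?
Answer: 177635584/21025 ≈ 8448.8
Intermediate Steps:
N(B, P) = P + P² - 2*B (N(B, P) = (-2*B + P²) + P = (P² - 2*B) + P = P + P² - 2*B)
O = -1/12 ≈ -0.083333
M(k) = 1/(12 - k) (M(k) = 1/(k + (3 + 3² - 2*k)) = 1/(k + (3 + 9 - 2*k)) = 1/(k + (12 - 2*k)) = 1/(12 - k))
((-56 - 36) + M(O))² = ((-56 - 36) + 1/(12 - 1*(-1/12)))² = (-92 + 1/(12 + 1/12))² = (-92 + 1/(145/12))² = (-92 + 12/145)² = (-13328/145)² = 177635584/21025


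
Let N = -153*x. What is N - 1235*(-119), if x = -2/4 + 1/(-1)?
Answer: 294389/2 ≈ 1.4719e+5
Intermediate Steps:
x = -3/2 (x = -2*¼ + 1*(-1) = -½ - 1 = -3/2 ≈ -1.5000)
N = 459/2 (N = -153*(-3/2) = 459/2 ≈ 229.50)
N - 1235*(-119) = 459/2 - 1235*(-119) = 459/2 + 146965 = 294389/2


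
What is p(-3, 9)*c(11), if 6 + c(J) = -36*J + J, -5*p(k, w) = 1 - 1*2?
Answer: -391/5 ≈ -78.200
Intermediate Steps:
p(k, w) = ⅕ (p(k, w) = -(1 - 1*2)/5 = -(1 - 2)/5 = -⅕*(-1) = ⅕)
c(J) = -6 - 35*J (c(J) = -6 + (-36*J + J) = -6 - 35*J)
p(-3, 9)*c(11) = (-6 - 35*11)/5 = (-6 - 385)/5 = (⅕)*(-391) = -391/5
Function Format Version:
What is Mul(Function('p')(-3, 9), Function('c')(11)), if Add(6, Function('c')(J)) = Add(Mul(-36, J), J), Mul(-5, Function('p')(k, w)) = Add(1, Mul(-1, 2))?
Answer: Rational(-391, 5) ≈ -78.200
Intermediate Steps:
Function('p')(k, w) = Rational(1, 5) (Function('p')(k, w) = Mul(Rational(-1, 5), Add(1, Mul(-1, 2))) = Mul(Rational(-1, 5), Add(1, -2)) = Mul(Rational(-1, 5), -1) = Rational(1, 5))
Function('c')(J) = Add(-6, Mul(-35, J)) (Function('c')(J) = Add(-6, Add(Mul(-36, J), J)) = Add(-6, Mul(-35, J)))
Mul(Function('p')(-3, 9), Function('c')(11)) = Mul(Rational(1, 5), Add(-6, Mul(-35, 11))) = Mul(Rational(1, 5), Add(-6, -385)) = Mul(Rational(1, 5), -391) = Rational(-391, 5)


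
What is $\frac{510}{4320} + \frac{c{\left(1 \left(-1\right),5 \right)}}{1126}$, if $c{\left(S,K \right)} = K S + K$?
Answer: $\frac{17}{144} \approx 0.11806$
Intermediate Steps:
$c{\left(S,K \right)} = K + K S$
$\frac{510}{4320} + \frac{c{\left(1 \left(-1\right),5 \right)}}{1126} = \frac{510}{4320} + \frac{5 \left(1 + 1 \left(-1\right)\right)}{1126} = 510 \cdot \frac{1}{4320} + 5 \left(1 - 1\right) \frac{1}{1126} = \frac{17}{144} + 5 \cdot 0 \cdot \frac{1}{1126} = \frac{17}{144} + 0 \cdot \frac{1}{1126} = \frac{17}{144} + 0 = \frac{17}{144}$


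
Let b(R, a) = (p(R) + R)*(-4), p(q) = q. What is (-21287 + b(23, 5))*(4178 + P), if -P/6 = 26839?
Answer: 3367855176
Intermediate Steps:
P = -161034 (P = -6*26839 = -161034)
b(R, a) = -8*R (b(R, a) = (R + R)*(-4) = (2*R)*(-4) = -8*R)
(-21287 + b(23, 5))*(4178 + P) = (-21287 - 8*23)*(4178 - 161034) = (-21287 - 184)*(-156856) = -21471*(-156856) = 3367855176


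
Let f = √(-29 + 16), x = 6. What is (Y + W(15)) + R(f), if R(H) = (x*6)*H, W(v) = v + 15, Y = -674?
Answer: -644 + 36*I*√13 ≈ -644.0 + 129.8*I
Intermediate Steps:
f = I*√13 (f = √(-13) = I*√13 ≈ 3.6056*I)
W(v) = 15 + v
R(H) = 36*H (R(H) = (6*6)*H = 36*H)
(Y + W(15)) + R(f) = (-674 + (15 + 15)) + 36*(I*√13) = (-674 + 30) + 36*I*√13 = -644 + 36*I*√13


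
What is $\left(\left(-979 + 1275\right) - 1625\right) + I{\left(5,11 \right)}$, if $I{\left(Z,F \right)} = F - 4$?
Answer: $-1322$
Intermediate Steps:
$I{\left(Z,F \right)} = -4 + F$ ($I{\left(Z,F \right)} = F - 4 = -4 + F$)
$\left(\left(-979 + 1275\right) - 1625\right) + I{\left(5,11 \right)} = \left(\left(-979 + 1275\right) - 1625\right) + \left(-4 + 11\right) = \left(296 - 1625\right) + 7 = -1329 + 7 = -1322$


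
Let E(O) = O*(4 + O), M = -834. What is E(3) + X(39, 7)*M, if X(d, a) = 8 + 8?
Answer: -13323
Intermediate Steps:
X(d, a) = 16
E(3) + X(39, 7)*M = 3*(4 + 3) + 16*(-834) = 3*7 - 13344 = 21 - 13344 = -13323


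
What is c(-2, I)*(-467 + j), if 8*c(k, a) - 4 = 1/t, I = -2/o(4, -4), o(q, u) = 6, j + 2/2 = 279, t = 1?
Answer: -945/8 ≈ -118.13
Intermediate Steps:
j = 278 (j = -1 + 279 = 278)
I = -1/3 (I = -2/6 = -2*1/6 = -1/3 ≈ -0.33333)
c(k, a) = 5/8 (c(k, a) = 1/2 + (1/8)/1 = 1/2 + (1/8)*1 = 1/2 + 1/8 = 5/8)
c(-2, I)*(-467 + j) = 5*(-467 + 278)/8 = (5/8)*(-189) = -945/8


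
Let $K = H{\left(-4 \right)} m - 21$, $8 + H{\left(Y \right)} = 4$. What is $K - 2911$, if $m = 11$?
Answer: $-2976$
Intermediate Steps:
$H{\left(Y \right)} = -4$ ($H{\left(Y \right)} = -8 + 4 = -4$)
$K = -65$ ($K = \left(-4\right) 11 - 21 = -44 - 21 = -65$)
$K - 2911 = -65 - 2911 = -2976$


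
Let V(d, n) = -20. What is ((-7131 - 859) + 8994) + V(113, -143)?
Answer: 984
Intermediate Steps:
((-7131 - 859) + 8994) + V(113, -143) = ((-7131 - 859) + 8994) - 20 = (-7990 + 8994) - 20 = 1004 - 20 = 984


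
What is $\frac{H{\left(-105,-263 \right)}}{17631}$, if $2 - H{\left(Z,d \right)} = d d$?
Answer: $- \frac{69167}{17631} \approx -3.923$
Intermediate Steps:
$H{\left(Z,d \right)} = 2 - d^{2}$ ($H{\left(Z,d \right)} = 2 - d d = 2 - d^{2}$)
$\frac{H{\left(-105,-263 \right)}}{17631} = \frac{2 - \left(-263\right)^{2}}{17631} = \left(2 - 69169\right) \frac{1}{17631} = \left(-69167\right) \frac{1}{17631} = - \frac{69167}{17631}$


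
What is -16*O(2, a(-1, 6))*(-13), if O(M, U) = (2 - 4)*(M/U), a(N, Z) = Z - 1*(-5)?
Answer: -832/11 ≈ -75.636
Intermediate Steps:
a(N, Z) = 5 + Z (a(N, Z) = Z + 5 = 5 + Z)
O(M, U) = -2*M/U
-16*O(2, a(-1, 6))*(-13) = -(-32)*2/(5 + 6)*(-13) = -(-32)*2/11*(-13) = -16*(-4/11)*(-13) = (64/11)*(-13) = -832/11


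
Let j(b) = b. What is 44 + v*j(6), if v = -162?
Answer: -928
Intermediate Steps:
44 + v*j(6) = 44 - 162*6 = 44 - 972 = -928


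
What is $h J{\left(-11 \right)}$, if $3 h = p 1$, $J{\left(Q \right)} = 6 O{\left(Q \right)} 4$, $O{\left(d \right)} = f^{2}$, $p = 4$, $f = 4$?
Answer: $512$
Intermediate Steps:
$O{\left(d \right)} = 16$ ($O{\left(d \right)} = 4^{2} = 16$)
$J{\left(Q \right)} = 384$ ($J{\left(Q \right)} = 6 \cdot 16 \cdot 4 = 96 \cdot 4 = 384$)
$h = \frac{4}{3}$ ($h = \frac{4 \cdot 1}{3} = \frac{1}{3} \cdot 4 = \frac{4}{3} \approx 1.3333$)
$h J{\left(-11 \right)} = \frac{4}{3} \cdot 384 = 512$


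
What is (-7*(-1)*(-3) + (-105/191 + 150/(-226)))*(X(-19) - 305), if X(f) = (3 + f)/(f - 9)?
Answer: 1021671723/151081 ≈ 6762.4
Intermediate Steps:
X(f) = (3 + f)/(-9 + f)
(-7*(-1)*(-3) + (-105/191 + 150/(-226)))*(X(-19) - 305) = (-7*(-1)*(-3) + (-105/191 + 150/(-226)))*((3 - 19)/(-9 - 19) - 305) = (7*(-3) + (-105*1/191 + 150*(-1/226)))*(-16/(-28) - 305) = (-21 + (-105/191 - 75/113))*(-1/28*(-16) - 305) = (-21 - 26190/21583)*(4/7 - 305) = -479433/21583*(-2131/7) = 1021671723/151081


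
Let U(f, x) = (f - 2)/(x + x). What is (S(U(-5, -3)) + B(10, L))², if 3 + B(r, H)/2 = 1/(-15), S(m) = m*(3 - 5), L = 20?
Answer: 16129/225 ≈ 71.684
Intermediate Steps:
U(f, x) = (-2 + f)/(2*x) (U(f, x) = (-2 + f)/((2*x)) = (-2 + f)*(1/(2*x)) = (-2 + f)/(2*x))
S(m) = -2*m (S(m) = m*(-2) = -2*m)
B(r, H) = -92/15 (B(r, H) = -6 + 2/(-15) = -6 + 2*(-1/15) = -6 - 2/15 = -92/15)
(S(U(-5, -3)) + B(10, L))² = (-(-2 - 5)/(-3) - 92/15)² = (-(-1)*(-7)/3 - 92/15)² = (-2*7/6 - 92/15)² = (-7/3 - 92/15)² = (-127/15)² = 16129/225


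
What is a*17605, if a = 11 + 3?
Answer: 246470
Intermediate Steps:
a = 14
a*17605 = 14*17605 = 246470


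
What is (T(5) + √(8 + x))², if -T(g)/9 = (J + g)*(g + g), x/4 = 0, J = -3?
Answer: 32408 - 720*√2 ≈ 31390.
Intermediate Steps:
x = 0 (x = 4*0 = 0)
T(g) = -18*g*(-3 + g) (T(g) = -9*(-3 + g)*(g + g) = -9*(-3 + g)*2*g = -18*g*(-3 + g))
(T(5) + √(8 + x))² = (18*5*(3 - 1*5) + √(8 + 0))² = (18*5*(3 - 5) + √8)² = (18*5*(-2) + 2*√2)² = (-180 + 2*√2)²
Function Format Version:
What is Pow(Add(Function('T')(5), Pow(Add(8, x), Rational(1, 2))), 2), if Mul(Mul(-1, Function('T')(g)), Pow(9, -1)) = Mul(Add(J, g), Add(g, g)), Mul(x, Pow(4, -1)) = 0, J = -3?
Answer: Add(32408, Mul(-720, Pow(2, Rational(1, 2)))) ≈ 31390.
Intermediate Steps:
x = 0 (x = Mul(4, 0) = 0)
Function('T')(g) = Mul(-18, g, Add(-3, g)) (Function('T')(g) = Mul(-9, Mul(Add(-3, g), Add(g, g))) = Mul(-9, Mul(Add(-3, g), Mul(2, g))) = Mul(-9, Mul(2, g, Add(-3, g))) = Mul(-18, g, Add(-3, g)))
Pow(Add(Function('T')(5), Pow(Add(8, x), Rational(1, 2))), 2) = Pow(Add(Mul(18, 5, Add(3, Mul(-1, 5))), Pow(Add(8, 0), Rational(1, 2))), 2) = Pow(Add(Mul(18, 5, Add(3, -5)), Pow(8, Rational(1, 2))), 2) = Pow(Add(Mul(18, 5, -2), Mul(2, Pow(2, Rational(1, 2)))), 2) = Pow(Add(-180, Mul(2, Pow(2, Rational(1, 2)))), 2)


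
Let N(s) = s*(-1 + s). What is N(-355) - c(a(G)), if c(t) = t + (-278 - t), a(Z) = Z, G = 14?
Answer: 126658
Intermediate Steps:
c(t) = -278
N(-355) - c(a(G)) = -355*(-1 - 355) - 1*(-278) = -355*(-356) + 278 = 126380 + 278 = 126658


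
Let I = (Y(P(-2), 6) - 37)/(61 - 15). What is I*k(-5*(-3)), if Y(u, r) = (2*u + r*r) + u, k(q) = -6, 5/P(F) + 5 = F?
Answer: 66/161 ≈ 0.40994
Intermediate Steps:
P(F) = 5/(-5 + F)
Y(u, r) = r² + 3*u (Y(u, r) = (2*u + r²) + u = (r² + 2*u) + u = r² + 3*u)
I = -11/161 (I = ((6² + 3*(5/(-5 - 2))) - 37)/(61 - 15) = ((36 + 3*(5/(-7))) - 37)/46 = ((36 + 3*(5*(-⅐))) - 37)*(1/46) = ((36 + 3*(-5/7)) - 37)*(1/46) = ((36 - 15/7) - 37)*(1/46) = (237/7 - 37)*(1/46) = -22/7*1/46 = -11/161 ≈ -0.068323)
I*k(-5*(-3)) = -11/161*(-6) = 66/161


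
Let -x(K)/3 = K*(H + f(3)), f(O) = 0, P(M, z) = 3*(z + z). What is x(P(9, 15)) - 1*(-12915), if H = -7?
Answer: 14805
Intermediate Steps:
P(M, z) = 6*z (P(M, z) = 3*(2*z) = 6*z)
x(K) = 21*K (x(K) = -3*K*(-7 + 0) = -3*K*(-7) = -(-21)*K = 21*K)
x(P(9, 15)) - 1*(-12915) = 21*(6*15) - 1*(-12915) = 21*90 + 12915 = 1890 + 12915 = 14805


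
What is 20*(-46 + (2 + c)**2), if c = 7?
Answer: 700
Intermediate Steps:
20*(-46 + (2 + c)**2) = 20*(-46 + (2 + 7)**2) = 20*(-46 + 9**2) = 20*(-46 + 81) = 20*35 = 700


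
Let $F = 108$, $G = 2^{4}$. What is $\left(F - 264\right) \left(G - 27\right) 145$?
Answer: $248820$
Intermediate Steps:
$G = 16$
$\left(F - 264\right) \left(G - 27\right) 145 = \left(108 - 264\right) \left(16 - 27\right) 145 = \left(-156\right) \left(-11\right) 145 = 1716 \cdot 145 = 248820$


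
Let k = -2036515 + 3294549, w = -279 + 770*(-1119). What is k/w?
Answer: -1258034/861909 ≈ -1.4596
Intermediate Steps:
w = -861909 (w = -279 - 861630 = -861909)
k = 1258034
k/w = 1258034/(-861909) = 1258034*(-1/861909) = -1258034/861909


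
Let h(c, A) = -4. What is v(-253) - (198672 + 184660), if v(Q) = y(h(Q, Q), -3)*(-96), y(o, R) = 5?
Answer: -383812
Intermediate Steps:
v(Q) = -480 (v(Q) = 5*(-96) = -480)
v(-253) - (198672 + 184660) = -480 - (198672 + 184660) = -480 - 1*383332 = -480 - 383332 = -383812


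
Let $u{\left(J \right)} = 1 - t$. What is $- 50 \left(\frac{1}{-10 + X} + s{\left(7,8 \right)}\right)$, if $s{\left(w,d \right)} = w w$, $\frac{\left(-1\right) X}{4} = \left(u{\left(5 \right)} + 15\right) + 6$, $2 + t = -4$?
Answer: $- \frac{149425}{61} \approx -2449.6$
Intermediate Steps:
$t = -6$ ($t = -2 - 4 = -6$)
$u{\left(J \right)} = 7$ ($u{\left(J \right)} = 1 - -6 = 1 + 6 = 7$)
$X = -112$ ($X = - 4 \left(\left(7 + 15\right) + 6\right) = - 4 \left(22 + 6\right) = \left(-4\right) 28 = -112$)
$s{\left(w,d \right)} = w^{2}$
$- 50 \left(\frac{1}{-10 + X} + s{\left(7,8 \right)}\right) = - 50 \left(\frac{1}{-10 - 112} + 7^{2}\right) = - 50 \left(\frac{1}{-122} + 49\right) = - 50 \left(- \frac{1}{122} + 49\right) = \left(-50\right) \frac{5977}{122} = - \frac{149425}{61}$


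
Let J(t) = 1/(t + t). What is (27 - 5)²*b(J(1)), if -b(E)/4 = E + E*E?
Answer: -1452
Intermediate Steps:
J(t) = 1/(2*t)
b(E) = -4*E - 4*E² (b(E) = -4*(E + E*E) = -4*(E + E²) = -4*E - 4*E²)
(27 - 5)²*b(J(1)) = (27 - 5)²*(-4*(½)/1*(1 + (½)/1)) = 22²*(-4*(½)*1*(1 + (½)*1)) = 484*(-4*½*(1 + ½)) = 484*(-4*½*3/2) = 484*(-3) = -1452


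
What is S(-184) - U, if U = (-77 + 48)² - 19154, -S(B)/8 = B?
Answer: 19785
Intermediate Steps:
S(B) = -8*B
U = -18313 (U = (-29)² - 19154 = 841 - 19154 = -18313)
S(-184) - U = -8*(-184) - 1*(-18313) = 1472 + 18313 = 19785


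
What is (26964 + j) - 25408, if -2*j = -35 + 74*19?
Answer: 1741/2 ≈ 870.50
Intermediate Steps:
j = -1371/2 (j = -(-35 + 74*19)/2 = -(-35 + 1406)/2 = -½*1371 = -1371/2 ≈ -685.50)
(26964 + j) - 25408 = (26964 - 1371/2) - 25408 = 52557/2 - 25408 = 1741/2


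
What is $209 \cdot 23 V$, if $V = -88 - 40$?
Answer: $-615296$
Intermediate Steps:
$V = -128$
$209 \cdot 23 V = 209 \cdot 23 \left(-128\right) = 4807 \left(-128\right) = -615296$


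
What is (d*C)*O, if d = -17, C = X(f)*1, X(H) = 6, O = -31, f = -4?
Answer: 3162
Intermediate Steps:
C = 6 (C = 6*1 = 6)
(d*C)*O = -17*6*(-31) = -102*(-31) = 3162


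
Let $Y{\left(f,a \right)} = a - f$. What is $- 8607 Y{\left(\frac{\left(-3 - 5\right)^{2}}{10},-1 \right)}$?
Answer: $\frac{318459}{5} \approx 63692.0$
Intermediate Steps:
$- 8607 Y{\left(\frac{\left(-3 - 5\right)^{2}}{10},-1 \right)} = - 8607 \left(-1 - \frac{\left(-3 - 5\right)^{2}}{10}\right) = - 8607 \left(-1 - \left(-8\right)^{2} \cdot \frac{1}{10}\right) = - 8607 \left(-1 - 64 \cdot \frac{1}{10}\right) = - 8607 \left(-1 - \frac{32}{5}\right) = \left(-8607\right) \left(- \frac{37}{5}\right) = \frac{318459}{5}$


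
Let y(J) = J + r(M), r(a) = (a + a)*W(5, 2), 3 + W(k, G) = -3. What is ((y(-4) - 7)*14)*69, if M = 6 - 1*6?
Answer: -10626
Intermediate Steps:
W(k, G) = -6 (W(k, G) = -3 - 3 = -6)
M = 0 (M = 6 - 6 = 0)
r(a) = -12*a (r(a) = (a + a)*(-6) = (2*a)*(-6) = -12*a)
y(J) = J (y(J) = J - 12*0 = J + 0 = J)
((y(-4) - 7)*14)*69 = ((-4 - 7)*14)*69 = -11*14*69 = -154*69 = -10626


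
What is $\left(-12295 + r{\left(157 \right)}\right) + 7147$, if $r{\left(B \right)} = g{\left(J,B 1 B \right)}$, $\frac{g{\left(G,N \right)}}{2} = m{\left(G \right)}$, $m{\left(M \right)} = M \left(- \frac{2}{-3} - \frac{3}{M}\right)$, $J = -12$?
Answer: $-5170$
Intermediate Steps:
$m{\left(M \right)} = M \left(\frac{2}{3} - \frac{3}{M}\right)$ ($m{\left(M \right)} = M \left(\left(-2\right) \left(- \frac{1}{3}\right) - \frac{3}{M}\right) = M \left(\frac{2}{3} - \frac{3}{M}\right)$)
$g{\left(G,N \right)} = -6 + \frac{4 G}{3}$ ($g{\left(G,N \right)} = 2 \left(-3 + \frac{2 G}{3}\right) = -6 + \frac{4 G}{3}$)
$r{\left(B \right)} = -22$ ($r{\left(B \right)} = -6 + \frac{4}{3} \left(-12\right) = -6 - 16 = -22$)
$\left(-12295 + r{\left(157 \right)}\right) + 7147 = \left(-12295 - 22\right) + 7147 = -12317 + 7147 = -5170$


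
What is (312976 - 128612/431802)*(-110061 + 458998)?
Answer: 23578289686104590/215901 ≈ 1.0921e+11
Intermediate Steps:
(312976 - 128612/431802)*(-110061 + 458998) = (312976 - 128612*1/431802)*348937 = (312976 - 64306/215901)*348937 = (67571767070/215901)*348937 = 23578289686104590/215901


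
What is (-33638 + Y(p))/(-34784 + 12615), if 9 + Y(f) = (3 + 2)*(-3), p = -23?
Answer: 33662/22169 ≈ 1.5184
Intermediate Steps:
Y(f) = -24 (Y(f) = -9 + (3 + 2)*(-3) = -9 + 5*(-3) = -9 - 15 = -24)
(-33638 + Y(p))/(-34784 + 12615) = (-33638 - 24)/(-34784 + 12615) = -33662/(-22169) = -33662*(-1/22169) = 33662/22169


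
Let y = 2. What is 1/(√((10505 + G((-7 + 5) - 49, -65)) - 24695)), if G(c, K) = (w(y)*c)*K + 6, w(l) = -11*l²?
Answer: -I*√40011/80022 ≈ -0.0024997*I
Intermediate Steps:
G(c, K) = 6 - 44*K*c (G(c, K) = ((-11*2²)*c)*K + 6 = ((-11*4)*c)*K + 6 = (-44*c)*K + 6 = -44*K*c + 6 = 6 - 44*K*c)
1/(√((10505 + G((-7 + 5) - 49, -65)) - 24695)) = 1/(√((10505 + (6 - 44*(-65)*((-7 + 5) - 49))) - 24695)) = 1/(√((10505 + (6 - 44*(-65)*(-2 - 49))) - 24695)) = 1/(√((10505 + (6 - 44*(-65)*(-51))) - 24695)) = 1/(√((10505 + (6 - 145860)) - 24695)) = 1/(√((10505 - 145854) - 24695)) = 1/(√(-135349 - 24695)) = 1/(√(-160044)) = 1/(2*I*√40011) = -I*√40011/80022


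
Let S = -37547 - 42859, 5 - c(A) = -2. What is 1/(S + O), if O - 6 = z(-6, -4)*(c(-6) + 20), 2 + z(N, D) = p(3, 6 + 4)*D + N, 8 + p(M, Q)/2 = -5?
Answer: -1/77808 ≈ -1.2852e-5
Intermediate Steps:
c(A) = 7 (c(A) = 5 - 1*(-2) = 5 + 2 = 7)
S = -80406
p(M, Q) = -26 (p(M, Q) = -16 + 2*(-5) = -16 - 10 = -26)
z(N, D) = -2 + N - 26*D (z(N, D) = -2 + (-26*D + N) = -2 + (N - 26*D) = -2 + N - 26*D)
O = 2598 (O = 6 + (-2 - 6 - 26*(-4))*(7 + 20) = 6 + (-2 - 6 + 104)*27 = 6 + 96*27 = 6 + 2592 = 2598)
1/(S + O) = 1/(-80406 + 2598) = 1/(-77808) = -1/77808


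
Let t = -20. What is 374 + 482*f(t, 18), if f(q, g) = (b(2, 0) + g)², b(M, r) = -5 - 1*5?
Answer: 31222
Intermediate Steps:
b(M, r) = -10 (b(M, r) = -5 - 5 = -10)
f(q, g) = (-10 + g)²
374 + 482*f(t, 18) = 374 + 482*(-10 + 18)² = 374 + 482*8² = 374 + 482*64 = 374 + 30848 = 31222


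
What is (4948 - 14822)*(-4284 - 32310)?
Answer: 361329156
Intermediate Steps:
(4948 - 14822)*(-4284 - 32310) = -9874*(-36594) = 361329156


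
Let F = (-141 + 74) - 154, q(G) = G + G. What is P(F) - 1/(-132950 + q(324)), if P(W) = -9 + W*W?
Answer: 6460571265/132302 ≈ 48832.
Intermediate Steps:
q(G) = 2*G
F = -221 (F = -67 - 154 = -221)
P(W) = -9 + W²
P(F) - 1/(-132950 + q(324)) = (-9 + (-221)²) - 1/(-132950 + 2*324) = (-9 + 48841) - 1/(-132950 + 648) = 48832 - 1/(-132302) = 48832 - 1*(-1/132302) = 48832 + 1/132302 = 6460571265/132302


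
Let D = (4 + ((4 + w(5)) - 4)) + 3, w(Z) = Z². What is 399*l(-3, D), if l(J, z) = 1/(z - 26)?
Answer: 133/2 ≈ 66.500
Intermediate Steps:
D = 32 (D = (4 + ((4 + 5²) - 4)) + 3 = (4 + ((4 + 25) - 4)) + 3 = (4 + (29 - 4)) + 3 = (4 + 25) + 3 = 29 + 3 = 32)
l(J, z) = 1/(-26 + z)
399*l(-3, D) = 399/(-26 + 32) = 399/6 = 399*(⅙) = 133/2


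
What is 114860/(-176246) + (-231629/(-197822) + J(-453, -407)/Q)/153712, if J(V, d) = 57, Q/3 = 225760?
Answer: -197121094565371643633/302474408396181199360 ≈ -0.65170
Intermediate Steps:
Q = 677280 (Q = 3*225760 = 677280)
114860/(-176246) + (-231629/(-197822) + J(-453, -407)/Q)/153712 = 114860/(-176246) + (-231629/(-197822) + 57/677280)/153712 = 114860*(-1/176246) + (-231629*(-1/197822) + 57*(1/677280))*(1/153712) = -57430/88123 + (231629/197822 + 19/225760)*(1/153712) = -57430/88123 + (26148160829/22330147360)*(1/153712) = -57430/88123 + 26148160829/3432411611000320 = -197121094565371643633/302474408396181199360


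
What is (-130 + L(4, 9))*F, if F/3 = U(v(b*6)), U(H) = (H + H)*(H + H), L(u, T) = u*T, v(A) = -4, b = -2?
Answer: -18048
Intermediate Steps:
L(u, T) = T*u
U(H) = 4*H² (U(H) = (2*H)*(2*H) = 4*H²)
F = 192 (F = 3*(4*(-4)²) = 3*(4*16) = 3*64 = 192)
(-130 + L(4, 9))*F = (-130 + 9*4)*192 = (-130 + 36)*192 = -94*192 = -18048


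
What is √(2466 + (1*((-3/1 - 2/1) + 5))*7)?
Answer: 3*√274 ≈ 49.659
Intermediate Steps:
√(2466 + (1*((-3/1 - 2/1) + 5))*7) = √(2466 + (1*((-3*1 - 2*1) + 5))*7) = √(2466 + (1*((-3 - 2) + 5))*7) = √(2466 + (1*(-5 + 5))*7) = √(2466 + (1*0)*7) = √(2466 + 0*7) = √(2466 + 0) = √2466 = 3*√274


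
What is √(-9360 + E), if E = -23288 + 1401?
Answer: I*√31247 ≈ 176.77*I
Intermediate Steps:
E = -21887
√(-9360 + E) = √(-9360 - 21887) = √(-31247) = I*√31247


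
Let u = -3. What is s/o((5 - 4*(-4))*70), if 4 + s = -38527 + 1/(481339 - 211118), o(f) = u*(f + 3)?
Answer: 1156876150/132678511 ≈ 8.7194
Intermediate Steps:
o(f) = -9 - 3*f (o(f) = -3*(f + 3) = -3*(3 + f) = -9 - 3*f)
s = -10411885350/270221 (s = -4 + (-38527 + 1/(481339 - 211118)) = -4 + (-38527 + 1/270221) = -4 - 10410804466/270221 = -10411885350/270221 ≈ -38531.)
s/o((5 - 4*(-4))*70) = -10411885350/(270221*(-9 - 3*(5 - 4*(-4))*70)) = -10411885350/(270221*(-9 - 3*(5 + 16)*70)) = -10411885350/(270221*(-9 - 63*70)) = -10411885350/(270221*(-9 - 3*1470)) = -10411885350/(270221*(-9 - 4410)) = -10411885350/270221/(-4419) = -10411885350/270221*(-1/4419) = 1156876150/132678511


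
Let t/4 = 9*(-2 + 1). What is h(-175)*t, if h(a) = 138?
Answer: -4968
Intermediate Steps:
t = -36 (t = 4*(9*(-2 + 1)) = 4*(9*(-1)) = 4*(-9) = -36)
h(-175)*t = 138*(-36) = -4968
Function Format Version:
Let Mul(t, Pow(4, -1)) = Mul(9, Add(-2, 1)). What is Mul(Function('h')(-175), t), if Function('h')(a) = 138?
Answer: -4968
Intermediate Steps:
t = -36 (t = Mul(4, Mul(9, Add(-2, 1))) = Mul(4, Mul(9, -1)) = Mul(4, -9) = -36)
Mul(Function('h')(-175), t) = Mul(138, -36) = -4968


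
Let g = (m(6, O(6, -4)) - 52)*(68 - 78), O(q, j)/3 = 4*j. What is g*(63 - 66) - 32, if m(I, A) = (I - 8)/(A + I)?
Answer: -11134/7 ≈ -1590.6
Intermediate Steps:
O(q, j) = 12*j (O(q, j) = 3*(4*j) = 12*j)
m(I, A) = (-8 + I)/(A + I)
g = 10910/21 (g = ((-8 + 6)/(12*(-4) + 6) - 52)*(68 - 78) = (-2/(-48 + 6) - 52)*(-10) = (-2/(-42) - 52)*(-10) = (-1/42*(-2) - 52)*(-10) = (1/21 - 52)*(-10) = -1091/21*(-10) = 10910/21 ≈ 519.52)
g*(63 - 66) - 32 = 10910*(63 - 66)/21 - 32 = (10910/21)*(-3) - 32 = -10910/7 - 32 = -11134/7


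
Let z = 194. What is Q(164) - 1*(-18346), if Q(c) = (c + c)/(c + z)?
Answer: 3284098/179 ≈ 18347.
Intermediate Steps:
Q(c) = 2*c/(194 + c) (Q(c) = (c + c)/(c + 194) = (2*c)/(194 + c) = 2*c/(194 + c))
Q(164) - 1*(-18346) = 2*164/(194 + 164) - 1*(-18346) = 2*164/358 + 18346 = 2*164*(1/358) + 18346 = 164/179 + 18346 = 3284098/179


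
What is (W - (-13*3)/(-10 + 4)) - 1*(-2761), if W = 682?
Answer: 6873/2 ≈ 3436.5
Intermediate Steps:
(W - (-13*3)/(-10 + 4)) - 1*(-2761) = (682 - (-13*3)/(-10 + 4)) - 1*(-2761) = (682 - (-39)/(-6)) + 2761 = (682 - (-39)*(-1)/6) + 2761 = (682 - 1*13/2) + 2761 = (682 - 13/2) + 2761 = 1351/2 + 2761 = 6873/2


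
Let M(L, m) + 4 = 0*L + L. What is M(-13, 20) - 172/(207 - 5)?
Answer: -1803/101 ≈ -17.851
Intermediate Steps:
M(L, m) = -4 + L (M(L, m) = -4 + (0*L + L) = -4 + (0 + L) = -4 + L)
M(-13, 20) - 172/(207 - 5) = (-4 - 13) - 172/(207 - 5) = -17 - 172/202 = -17 - 1*86/101 = -17 - 86/101 = -1803/101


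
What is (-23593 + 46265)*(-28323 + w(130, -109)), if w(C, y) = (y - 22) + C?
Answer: -642161728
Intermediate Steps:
w(C, y) = -22 + C + y (w(C, y) = (-22 + y) + C = -22 + C + y)
(-23593 + 46265)*(-28323 + w(130, -109)) = (-23593 + 46265)*(-28323 + (-22 + 130 - 109)) = 22672*(-28323 - 1) = 22672*(-28324) = -642161728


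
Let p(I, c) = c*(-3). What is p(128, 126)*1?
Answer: -378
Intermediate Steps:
p(I, c) = -3*c
p(128, 126)*1 = -3*126*1 = -378*1 = -378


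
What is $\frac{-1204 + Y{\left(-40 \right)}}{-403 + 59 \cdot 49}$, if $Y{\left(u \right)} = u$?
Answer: $- \frac{1}{2} \approx -0.5$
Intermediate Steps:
$\frac{-1204 + Y{\left(-40 \right)}}{-403 + 59 \cdot 49} = \frac{-1204 - 40}{-403 + 59 \cdot 49} = - \frac{1244}{-403 + 2891} = - \frac{1244}{2488} = \left(-1244\right) \frac{1}{2488} = - \frac{1}{2}$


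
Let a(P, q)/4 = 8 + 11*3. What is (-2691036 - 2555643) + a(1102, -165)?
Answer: -5246515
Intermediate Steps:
a(P, q) = 164 (a(P, q) = 4*(8 + 11*3) = 4*(8 + 33) = 4*41 = 164)
(-2691036 - 2555643) + a(1102, -165) = (-2691036 - 2555643) + 164 = -5246679 + 164 = -5246515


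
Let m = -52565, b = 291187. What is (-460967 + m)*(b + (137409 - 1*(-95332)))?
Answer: -269053793696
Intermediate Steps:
(-460967 + m)*(b + (137409 - 1*(-95332))) = (-460967 - 52565)*(291187 + (137409 - 1*(-95332))) = -513532*(291187 + (137409 + 95332)) = -513532*(291187 + 232741) = -513532*523928 = -269053793696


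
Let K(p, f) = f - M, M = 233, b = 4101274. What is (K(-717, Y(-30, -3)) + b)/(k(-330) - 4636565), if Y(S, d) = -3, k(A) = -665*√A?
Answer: -3802945850894/4299576186695 + 545438054*I*√330/4299576186695 ≈ -0.88449 + 0.0023045*I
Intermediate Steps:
K(p, f) = -233 + f (K(p, f) = f - 1*233 = f - 233 = -233 + f)
(K(-717, Y(-30, -3)) + b)/(k(-330) - 4636565) = ((-233 - 3) + 4101274)/(-665*I*√330 - 4636565) = (-236 + 4101274)/(-665*I*√330 - 4636565) = 4101038/(-665*I*√330 - 4636565) = 4101038/(-4636565 - 665*I*√330)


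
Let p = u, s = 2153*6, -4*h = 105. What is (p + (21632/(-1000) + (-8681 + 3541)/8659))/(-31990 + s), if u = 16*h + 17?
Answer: 460253561/20643056000 ≈ 0.022296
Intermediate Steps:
h = -105/4 (h = -1/4*105 = -105/4 ≈ -26.250)
u = -403 (u = 16*(-105/4) + 17 = -420 + 17 = -403)
s = 12918
p = -403
(p + (21632/(-1000) + (-8681 + 3541)/8659))/(-31990 + s) = (-403 + (21632/(-1000) + (-8681 + 3541)/8659))/(-31990 + 12918) = (-403 + (21632*(-1/1000) - 5140*1/8659))/(-19072) = (-403 + (-2704/125 - 5140/8659))*(-1/19072) = (-403 - 24056436/1082375)*(-1/19072) = -460253561/1082375*(-1/19072) = 460253561/20643056000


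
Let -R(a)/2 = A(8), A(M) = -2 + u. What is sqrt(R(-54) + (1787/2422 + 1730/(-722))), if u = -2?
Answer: sqrt(13429537086)/46018 ≈ 2.5183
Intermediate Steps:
A(M) = -4 (A(M) = -2 - 2 = -4)
R(a) = 8 (R(a) = -2*(-4) = 8)
sqrt(R(-54) + (1787/2422 + 1730/(-722))) = sqrt(8 + (1787/2422 + 1730/(-722))) = sqrt(8 + (1787*(1/2422) + 1730*(-1/722))) = sqrt(8 + (1787/2422 - 865/361)) = sqrt(8 - 1449923/874342) = sqrt(5544813/874342) = sqrt(13429537086)/46018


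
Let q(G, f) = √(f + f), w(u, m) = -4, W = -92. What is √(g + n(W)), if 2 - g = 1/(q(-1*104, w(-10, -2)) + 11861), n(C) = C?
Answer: √((-1067491 - 180*I*√2)/(11861 + 2*I*√2)) ≈ 0.e-9 + 9.4868*I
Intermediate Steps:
q(G, f) = √2*√f (q(G, f) = √(2*f) = √2*√f)
g = 2 - 1/(11861 + 2*I*√2) (g = 2 - 1/(√2*√(-4) + 11861) = 2 - 1/(√2*(2*I) + 11861) = 2 - 1/(2*I*√2 + 11861) = 2 - 1/(11861 + 2*I*√2) ≈ 1.9999 + 2.0105e-8*I)
√(g + n(W)) = √((281354797/140683329 + 2*I*√2/140683329) - 92) = √(-12661511471/140683329 + 2*I*√2/140683329)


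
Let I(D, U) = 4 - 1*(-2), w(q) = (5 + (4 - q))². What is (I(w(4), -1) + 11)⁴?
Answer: 83521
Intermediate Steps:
w(q) = (9 - q)²
I(D, U) = 6 (I(D, U) = 4 + 2 = 6)
(I(w(4), -1) + 11)⁴ = (6 + 11)⁴ = 17⁴ = 83521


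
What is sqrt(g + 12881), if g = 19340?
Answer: sqrt(32221) ≈ 179.50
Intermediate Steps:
sqrt(g + 12881) = sqrt(19340 + 12881) = sqrt(32221)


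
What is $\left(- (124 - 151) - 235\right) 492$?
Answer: $-102336$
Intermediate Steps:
$\left(- (124 - 151) - 235\right) 492 = \left(\left(-1\right) \left(-27\right) - 235\right) 492 = \left(27 - 235\right) 492 = \left(-208\right) 492 = -102336$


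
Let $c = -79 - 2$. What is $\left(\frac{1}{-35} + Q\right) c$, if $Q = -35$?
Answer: $\frac{99306}{35} \approx 2837.3$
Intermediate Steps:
$c = -81$
$\left(\frac{1}{-35} + Q\right) c = \left(\frac{1}{-35} - 35\right) \left(-81\right) = \left(- \frac{1}{35} - 35\right) \left(-81\right) = \left(- \frac{1226}{35}\right) \left(-81\right) = \frac{99306}{35}$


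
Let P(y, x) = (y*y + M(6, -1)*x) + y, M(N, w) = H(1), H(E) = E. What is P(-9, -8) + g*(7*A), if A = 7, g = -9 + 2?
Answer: -279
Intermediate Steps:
g = -7
M(N, w) = 1
P(y, x) = x + y + y**2 (P(y, x) = (y*y + 1*x) + y = (y**2 + x) + y = (x + y**2) + y = x + y + y**2)
P(-9, -8) + g*(7*A) = (-8 - 9 + (-9)**2) - 49*7 = (-8 - 9 + 81) - 7*49 = 64 - 343 = -279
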